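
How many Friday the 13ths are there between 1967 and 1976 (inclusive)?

17

Friday-the-13ths by year:
1967: Jan, Oct
1968: Sep, Dec
1969: Jun
1970: Feb, Mar, Nov
1971: Aug
1972: Oct
1973: Apr, Jul
1974: Sep, Dec
1975: Jun
1976: Feb, Aug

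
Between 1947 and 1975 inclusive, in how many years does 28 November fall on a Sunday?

4

Day of week of November 28 in each year:
1947: Fri, 1948: Sun ✓, 1949: Mon, 1950: Tue, 1951: Wed, 1952: Fri, 1953: Sat, 1954: Sun ✓, 1955: Mon, 1956: Wed, 1957: Thu, 1958: Fri, 1959: Sat, 1960: Mon, 1961: Tue, 1962: Wed, 1963: Thu, 1964: Sat, 1965: Sun ✓, 1966: Mon, 1967: Tue, 1968: Thu, 1969: Fri, 1970: Sat, 1971: Sun ✓, 1972: Tue, 1973: Wed, 1974: Thu, 1975: Fri
Sundays: 1948, 1954, 1965, 1971.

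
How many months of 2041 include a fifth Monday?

4

A month has five Mondays exactly when Monday falls within its first (length − 28) days.
Jan: 31 days, starts Tue → 5 of Tue, Wed, Thu
Feb: 28 days, starts Fri → 5 of (none)
Mar: 31 days, starts Fri → 5 of Fri, Sat, Sun
Apr: 30 days, starts Mon → 5 of Mon, Tue ✓
May: 31 days, starts Wed → 5 of Wed, Thu, Fri
Jun: 30 days, starts Sat → 5 of Sat, Sun
Jul: 31 days, starts Mon → 5 of Mon, Tue, Wed ✓
Aug: 31 days, starts Thu → 5 of Thu, Fri, Sat
Sep: 30 days, starts Sun → 5 of Sun, Mon ✓
Oct: 31 days, starts Tue → 5 of Tue, Wed, Thu
Nov: 30 days, starts Fri → 5 of Fri, Sat
Dec: 31 days, starts Sun → 5 of Sun, Mon, Tue ✓
Months with five Mondays: Apr, Jul, Sep, Dec.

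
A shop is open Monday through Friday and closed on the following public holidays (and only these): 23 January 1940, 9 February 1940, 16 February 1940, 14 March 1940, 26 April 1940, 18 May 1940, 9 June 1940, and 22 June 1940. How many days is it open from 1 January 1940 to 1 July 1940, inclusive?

1 January 1940 is a Monday.
From 1 January 1940 to 1 July 1940 is 183 days inclusive.
183 = 7 × 26 + 1, so there are 26 full weeks plus 1 extra day.
Each full week contributes 5 weekdays (Mon–Fri): 26 × 5 = 130.
The 1 extra day is Mon — 1 of them qualifies.
Total: 130 + 1 = 131.
Holidays: 23 January 1940 (Tue); 9 February 1940 (Fri); 16 February 1940 (Fri); 14 March 1940 (Thu); 26 April 1940 (Fri); 18 May 1940 (Sat); 9 June 1940 (Sun); 22 June 1940 (Sat).
5 of the 8 holidays fall on weekdays; the rest are weekends and were already excluded.
Business days: 131 − 5 = 126.

126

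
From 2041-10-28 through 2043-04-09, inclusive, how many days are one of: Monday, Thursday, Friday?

2041-10-28 is a Monday.
The range spans 529 days (inclusive of both endpoints).
529 = 7 × 75 + 4, so there are 75 full weeks plus 4 extra days.
Each full week contributes 3 days from the set (Mon, Thu, Fri): 75 × 3 = 225.
The 4 extra days are Monday, Tuesday, Wednesday, Thursday — 2 of them qualify.
Total: 225 + 2 = 227.

227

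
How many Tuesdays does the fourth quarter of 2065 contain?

Oct 1, 2065 is a Thursday.
That's 92 days from start to end, counting both.
92 = 7 × 13 + 1, so there are 13 full weeks plus 1 extra day.
Each full week contributes one Tuesday: 13 so far.
The 1 extra day is Thursday — none qualify.
Total: 13 + 0 = 13.

13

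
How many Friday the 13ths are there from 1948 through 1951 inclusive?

7

Friday-the-13ths by year:
1948: Feb, Aug
1949: May
1950: Jan, Oct
1951: Apr, Jul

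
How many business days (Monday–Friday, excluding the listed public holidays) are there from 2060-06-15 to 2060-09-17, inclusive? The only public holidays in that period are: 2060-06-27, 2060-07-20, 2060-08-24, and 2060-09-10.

66

2060-06-15 is a Tuesday.
The range spans 95 days (inclusive of both endpoints).
95 = 7 × 13 + 4, so there are 13 full weeks plus 4 extra days.
Each full week contributes 5 weekdays (Mon–Fri): 13 × 5 = 65.
The 4 extra days are Tue, Wed, Thu, Fri — 4 of them qualify.
Total: 65 + 4 = 69.
Holidays: 2060-06-27 (Sun); 2060-07-20 (Tue); 2060-08-24 (Tue); 2060-09-10 (Fri).
3 of the 4 holidays fall on weekdays; the rest are weekends and were already excluded.
Business days: 69 − 3 = 66.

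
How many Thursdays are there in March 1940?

4

1940-03-01 is a Friday.
The range spans 31 days (inclusive of both endpoints).
31 = 7 × 4 + 3, so there are 4 full weeks plus 3 extra days.
Each full week contributes one Thursday: 4 so far.
The 3 extra days are Friday, Saturday, Sunday — none qualify.
Total: 4 + 0 = 4.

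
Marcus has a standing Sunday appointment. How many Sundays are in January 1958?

4

1958-01-01 is a Wednesday.
The range spans 31 days (inclusive of both endpoints).
31 = 7 × 4 + 3, so there are 4 full weeks plus 3 extra days.
Each full week contributes one Sunday: 4 so far.
The 3 extra days are Wednesday, Thursday, Friday — none qualify.
Total: 4 + 0 = 4.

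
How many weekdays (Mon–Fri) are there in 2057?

261 weekdays

2057-01-01 is a Monday.
That's 365 days from start to end, counting both.
365 = 7 × 52 + 1, so there are 52 full weeks plus 1 extra day.
Each full week contributes 5 weekdays (Mon–Fri): 52 × 5 = 260.
The 1 extra day is Mon — 1 of them qualifies.
Total: 260 + 1 = 261.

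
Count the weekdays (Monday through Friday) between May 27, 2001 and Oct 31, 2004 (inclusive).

895

May 27, 2001 is a Sunday.
From May 27, 2001 to Oct 31, 2004 is 1254 days inclusive.
1254 = 7 × 179 + 1, so there are 179 full weeks plus 1 extra day.
Each full week contributes 5 weekdays (Mon–Fri): 179 × 5 = 895.
The 1 extra day is Sun — none qualify.
Total: 895 + 0 = 895.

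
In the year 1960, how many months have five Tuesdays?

A month has five Tuesdays exactly when Tuesday falls within its first (length − 28) days.
Jan: 31 days, starts Fri → 5 of Fri, Sat, Sun
Feb: 29 days, starts Mon → 5 of Mon
Mar: 31 days, starts Tue → 5 of Tue, Wed, Thu ✓
Apr: 30 days, starts Fri → 5 of Fri, Sat
May: 31 days, starts Sun → 5 of Sun, Mon, Tue ✓
Jun: 30 days, starts Wed → 5 of Wed, Thu
Jul: 31 days, starts Fri → 5 of Fri, Sat, Sun
Aug: 31 days, starts Mon → 5 of Mon, Tue, Wed ✓
Sep: 30 days, starts Thu → 5 of Thu, Fri
Oct: 31 days, starts Sat → 5 of Sat, Sun, Mon
Nov: 30 days, starts Tue → 5 of Tue, Wed ✓
Dec: 31 days, starts Thu → 5 of Thu, Fri, Sat
Months with five Tuesdays: Mar, May, Aug, Nov.

4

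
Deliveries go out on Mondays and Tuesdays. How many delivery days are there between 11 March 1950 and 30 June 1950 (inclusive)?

32

11 March 1950 is a Saturday.
That's 112 days from start to end, counting both.
112 = 7 × 16, so the span is exactly 16 full weeks.
Each full week contributes 2 days from the set (Mon, Tue): 16 × 2 = 32.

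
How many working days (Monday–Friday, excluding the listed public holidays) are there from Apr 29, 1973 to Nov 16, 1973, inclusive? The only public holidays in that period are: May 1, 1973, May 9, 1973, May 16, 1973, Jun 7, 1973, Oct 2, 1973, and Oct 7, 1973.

Apr 29, 1973 is a Sunday.
The range spans 202 days (inclusive of both endpoints).
202 = 7 × 28 + 6, so there are 28 full weeks plus 6 extra days.
Each full week contributes 5 weekdays (Mon–Fri): 28 × 5 = 140.
The 6 extra days are Sunday, Monday, Tuesday, Wednesday, Thursday, Friday — 5 of them qualify.
Total: 140 + 5 = 145.
Holidays: May 1, 1973 (Tue); May 9, 1973 (Wed); May 16, 1973 (Wed); Jun 7, 1973 (Thu); Oct 2, 1973 (Tue); Oct 7, 1973 (Sun).
5 of the 6 holidays fall on weekdays; the rest are weekends and were already excluded.
Business days: 145 − 5 = 140.

140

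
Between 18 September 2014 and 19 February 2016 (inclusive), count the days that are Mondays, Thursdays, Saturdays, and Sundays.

18 September 2014 is a Thursday.
The range spans 520 days (inclusive of both endpoints).
520 = 7 × 74 + 2, so there are 74 full weeks plus 2 extra days.
Each full week contributes 4 days from the set (Mon, Thu, Sat, Sun): 74 × 4 = 296.
The 2 extra days are Thursday, Friday — 1 of them qualifies.
Total: 296 + 1 = 297.

297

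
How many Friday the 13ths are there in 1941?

1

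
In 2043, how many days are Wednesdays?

1 January 2043 is a Thursday.
From 1 January 2043 to 31 December 2043 is 365 days inclusive.
365 = 7 × 52 + 1, so there are 52 full weeks plus 1 extra day.
Each full week contributes one Wednesday: 52 so far.
The 1 extra day is Thursday — none qualify.
Total: 52 + 0 = 52.

52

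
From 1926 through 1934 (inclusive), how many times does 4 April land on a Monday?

Day of week of April 4 in each year:
1926: Sun, 1927: Mon ✓, 1928: Wed, 1929: Thu, 1930: Fri, 1931: Sat, 1932: Mon ✓, 1933: Tue, 1934: Wed
Mondays: 1927, 1932.

2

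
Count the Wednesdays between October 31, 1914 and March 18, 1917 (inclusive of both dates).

124 Wednesdays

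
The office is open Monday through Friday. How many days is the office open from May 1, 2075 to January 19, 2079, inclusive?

May 1, 2075 is a Wednesday.
That's 1360 days from start to end, counting both.
1360 = 7 × 194 + 2, so there are 194 full weeks plus 2 extra days.
Each full week contributes 5 weekdays (Mon–Fri): 194 × 5 = 970.
The 2 extra days are Wednesday, Thursday — 2 of them qualify.
Total: 970 + 2 = 972.

972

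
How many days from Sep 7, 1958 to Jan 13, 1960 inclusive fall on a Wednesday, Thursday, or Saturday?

Sep 7, 1958 is a Sunday.
From Sep 7, 1958 to Jan 13, 1960 is 494 days inclusive.
494 = 7 × 70 + 4, so there are 70 full weeks plus 4 extra days.
Each full week contributes 3 days from the set (Wed, Thu, Sat): 70 × 3 = 210.
The 4 extra days are Sun, Mon, Tue, Wed — 1 of them qualifies.
Total: 210 + 1 = 211.

211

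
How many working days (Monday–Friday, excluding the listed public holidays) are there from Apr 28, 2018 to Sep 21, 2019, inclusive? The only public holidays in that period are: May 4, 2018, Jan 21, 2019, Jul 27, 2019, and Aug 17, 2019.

363

Apr 28, 2018 is a Saturday.
The range spans 512 days (inclusive of both endpoints).
512 = 7 × 73 + 1, so there are 73 full weeks plus 1 extra day.
Each full week contributes 5 weekdays (Mon–Fri): 73 × 5 = 365.
The 1 extra day is Saturday — none qualify.
Total: 365 + 0 = 365.
Holidays: May 4, 2018 (Fri); Jan 21, 2019 (Mon); Jul 27, 2019 (Sat); Aug 17, 2019 (Sat).
2 of the 4 holidays fall on weekdays; the rest are weekends and were already excluded.
Business days: 365 − 2 = 363.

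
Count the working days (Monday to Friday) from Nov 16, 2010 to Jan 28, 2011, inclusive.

Nov 16, 2010 is a Tuesday.
That's 74 days from start to end, counting both.
74 = 7 × 10 + 4, so there are 10 full weeks plus 4 extra days.
Each full week contributes 5 weekdays (Mon–Fri): 10 × 5 = 50.
The 4 extra days are Tuesday, Wednesday, Thursday, Friday — 4 of them qualify.
Total: 50 + 4 = 54.

54 weekdays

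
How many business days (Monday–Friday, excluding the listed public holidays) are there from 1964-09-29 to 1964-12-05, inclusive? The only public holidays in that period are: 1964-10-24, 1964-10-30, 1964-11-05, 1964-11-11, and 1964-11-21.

46

1964-09-29 is a Tuesday.
The range spans 68 days (inclusive of both endpoints).
68 = 7 × 9 + 5, so there are 9 full weeks plus 5 extra days.
Each full week contributes 5 weekdays (Mon–Fri): 9 × 5 = 45.
The 5 extra days are Tue, Wed, Thu, Fri, Sat — 4 of them qualify.
Total: 45 + 4 = 49.
Holidays: 1964-10-24 (Sat); 1964-10-30 (Fri); 1964-11-05 (Thu); 1964-11-11 (Wed); 1964-11-21 (Sat).
3 of the 5 holidays fall on weekdays; the rest are weekends and were already excluded.
Business days: 49 − 3 = 46.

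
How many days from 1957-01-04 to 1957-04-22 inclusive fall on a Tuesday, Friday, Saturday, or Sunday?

63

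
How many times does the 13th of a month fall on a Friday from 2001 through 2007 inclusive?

12

Friday-the-13ths by year:
2001: Apr, Jul
2002: Sep, Dec
2003: Jun
2004: Feb, Aug
2005: May
2006: Jan, Oct
2007: Apr, Jul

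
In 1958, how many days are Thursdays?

1958-01-01 is a Wednesday.
That's 365 days from start to end, counting both.
365 = 7 × 52 + 1, so there are 52 full weeks plus 1 extra day.
Each full week contributes one Thursday: 52 so far.
The 1 extra day is Wed — none qualify.
Total: 52 + 0 = 52.

52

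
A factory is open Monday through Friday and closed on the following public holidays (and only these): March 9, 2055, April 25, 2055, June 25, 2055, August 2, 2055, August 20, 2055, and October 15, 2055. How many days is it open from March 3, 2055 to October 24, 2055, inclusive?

163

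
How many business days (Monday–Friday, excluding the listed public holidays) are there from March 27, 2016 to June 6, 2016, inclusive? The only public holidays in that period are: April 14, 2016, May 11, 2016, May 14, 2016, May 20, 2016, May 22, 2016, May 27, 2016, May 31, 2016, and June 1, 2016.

March 27, 2016 is a Sunday.
That's 72 days from start to end, counting both.
72 = 7 × 10 + 2, so there are 10 full weeks plus 2 extra days.
Each full week contributes 5 weekdays (Mon–Fri): 10 × 5 = 50.
The 2 extra days are Sun, Mon — 1 of them qualifies.
Total: 50 + 1 = 51.
Holidays: April 14, 2016 (Thu); May 11, 2016 (Wed); May 14, 2016 (Sat); May 20, 2016 (Fri); May 22, 2016 (Sun); May 27, 2016 (Fri); May 31, 2016 (Tue); June 1, 2016 (Wed).
6 of the 8 holidays fall on weekdays; the rest are weekends and were already excluded.
Business days: 51 − 6 = 45.

45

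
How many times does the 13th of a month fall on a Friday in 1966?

The 13th falls on a Friday when the month's 13th has weekday Fri.
Jan 13 is Thu; Feb 13 is Sun; Mar 13 is Sun; Apr 13 is Wed; May 13 is Fri ✓; Jun 13 is Mon; Jul 13 is Wed; Aug 13 is Sat; Sep 13 is Tue; Oct 13 is Thu; Nov 13 is Sun; Dec 13 is Tue.
Friday the 13ths: May.

1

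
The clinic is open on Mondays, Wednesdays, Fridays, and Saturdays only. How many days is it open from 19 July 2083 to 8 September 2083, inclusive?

30

19 July 2083 is a Monday.
That's 52 days from start to end, counting both.
52 = 7 × 7 + 3, so there are 7 full weeks plus 3 extra days.
Each full week contributes 4 days from the set (Mon, Wed, Fri, Sat): 7 × 4 = 28.
The 3 extra days are Monday, Tuesday, Wednesday — 2 of them qualify.
Total: 28 + 2 = 30.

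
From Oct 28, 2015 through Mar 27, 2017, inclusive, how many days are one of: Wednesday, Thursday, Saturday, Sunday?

296

Oct 28, 2015 is a Wednesday.
From Oct 28, 2015 to Mar 27, 2017 is 517 days inclusive.
517 = 7 × 73 + 6, so there are 73 full weeks plus 6 extra days.
Each full week contributes 4 days from the set (Wed, Thu, Sat, Sun): 73 × 4 = 292.
The 6 extra days are Wednesday, Thursday, Friday, Saturday, Sunday, Monday — 4 of them qualify.
Total: 292 + 4 = 296.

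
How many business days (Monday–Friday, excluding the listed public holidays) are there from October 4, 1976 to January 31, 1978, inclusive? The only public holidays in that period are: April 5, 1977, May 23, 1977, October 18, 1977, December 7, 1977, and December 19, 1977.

342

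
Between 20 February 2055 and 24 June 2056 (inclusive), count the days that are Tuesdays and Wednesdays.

140

20 February 2055 is a Saturday.
The range spans 491 days (inclusive of both endpoints).
491 = 7 × 70 + 1, so there are 70 full weeks plus 1 extra day.
Each full week contributes 2 days from the set (Tue, Wed): 70 × 2 = 140.
The 1 extra day is Saturday — none qualify.
Total: 140 + 0 = 140.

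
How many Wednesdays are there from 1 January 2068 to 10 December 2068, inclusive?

1 January 2068 is a Sunday.
From 1 January 2068 to 10 December 2068 is 345 days inclusive.
345 = 7 × 49 + 2, so there are 49 full weeks plus 2 extra days.
Each full week contributes one Wednesday: 49 so far.
The 2 extra days are Sunday, Monday — none qualify.
Total: 49 + 0 = 49.

49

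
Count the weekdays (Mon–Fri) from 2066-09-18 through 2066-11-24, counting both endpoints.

48

2066-09-18 is a Saturday.
That's 68 days from start to end, counting both.
68 = 7 × 9 + 5, so there are 9 full weeks plus 5 extra days.
Each full week contributes 5 weekdays (Mon–Fri): 9 × 5 = 45.
The 5 extra days are Sat, Sun, Mon, Tue, Wed — 3 of them qualify.
Total: 45 + 3 = 48.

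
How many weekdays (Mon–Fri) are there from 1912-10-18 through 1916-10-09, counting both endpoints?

1912-10-18 is a Friday.
That's 1453 days from start to end, counting both.
1453 = 7 × 207 + 4, so there are 207 full weeks plus 4 extra days.
Each full week contributes 5 weekdays (Mon–Fri): 207 × 5 = 1035.
The 4 extra days are Friday, Saturday, Sunday, Monday — 2 of them qualify.
Total: 1035 + 2 = 1037.

1037 weekdays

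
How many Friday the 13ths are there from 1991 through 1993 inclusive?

5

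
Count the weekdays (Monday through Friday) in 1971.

261

1971-01-01 is a Friday.
The range spans 365 days (inclusive of both endpoints).
365 = 7 × 52 + 1, so there are 52 full weeks plus 1 extra day.
Each full week contributes 5 weekdays (Mon–Fri): 52 × 5 = 260.
The 1 extra day is Friday — 1 of them qualifies.
Total: 260 + 1 = 261.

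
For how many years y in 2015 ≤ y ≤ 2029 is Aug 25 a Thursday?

Day of week of August 25 in each year:
2015: Tue, 2016: Thu ✓, 2017: Fri, 2018: Sat, 2019: Sun, 2020: Tue, 2021: Wed, 2022: Thu ✓, 2023: Fri, 2024: Sun, 2025: Mon, 2026: Tue, 2027: Wed, 2028: Fri, 2029: Sat
Thursdays: 2016, 2022.

2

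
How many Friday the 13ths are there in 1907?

2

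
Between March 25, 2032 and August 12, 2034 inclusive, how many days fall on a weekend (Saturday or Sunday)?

March 25, 2032 is a Thursday.
That's 871 days from start to end, counting both.
871 = 7 × 124 + 3, so there are 124 full weeks plus 3 extra days.
Each full week contributes 2 weekend days (Sat, Sun): 124 × 2 = 248.
The 3 extra days are Thursday, Friday, Saturday — 1 of them qualifies.
Total: 248 + 1 = 249.

249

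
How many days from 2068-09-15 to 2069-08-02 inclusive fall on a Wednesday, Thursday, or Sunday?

2068-09-15 is a Saturday.
The range spans 322 days (inclusive of both endpoints).
322 = 7 × 46, so the span is exactly 46 full weeks.
Each full week contributes 3 days from the set (Wed, Thu, Sun): 46 × 3 = 138.
Total: 138.

138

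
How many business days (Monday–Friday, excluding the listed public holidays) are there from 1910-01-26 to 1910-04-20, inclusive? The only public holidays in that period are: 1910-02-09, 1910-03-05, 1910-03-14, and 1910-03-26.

59

1910-01-26 is a Wednesday.
The range spans 85 days (inclusive of both endpoints).
85 = 7 × 12 + 1, so there are 12 full weeks plus 1 extra day.
Each full week contributes 5 weekdays (Mon–Fri): 12 × 5 = 60.
The 1 extra day is Wednesday — 1 of them qualifies.
Total: 60 + 1 = 61.
Holidays: 1910-02-09 (Wed); 1910-03-05 (Sat); 1910-03-14 (Mon); 1910-03-26 (Sat).
2 of the 4 holidays fall on weekdays; the rest are weekends and were already excluded.
Business days: 61 − 2 = 59.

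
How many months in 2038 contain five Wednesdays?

A month has five Wednesdays exactly when Wednesday falls within its first (length − 28) days.
Jan: 31 days, starts Fri → 5 of Fri, Sat, Sun
Feb: 28 days, starts Mon → 5 of (none)
Mar: 31 days, starts Mon → 5 of Mon, Tue, Wed ✓
Apr: 30 days, starts Thu → 5 of Thu, Fri
May: 31 days, starts Sat → 5 of Sat, Sun, Mon
Jun: 30 days, starts Tue → 5 of Tue, Wed ✓
Jul: 31 days, starts Thu → 5 of Thu, Fri, Sat
Aug: 31 days, starts Sun → 5 of Sun, Mon, Tue
Sep: 30 days, starts Wed → 5 of Wed, Thu ✓
Oct: 31 days, starts Fri → 5 of Fri, Sat, Sun
Nov: 30 days, starts Mon → 5 of Mon, Tue
Dec: 31 days, starts Wed → 5 of Wed, Thu, Fri ✓
Months with five Wednesdays: Mar, Jun, Sep, Dec.

4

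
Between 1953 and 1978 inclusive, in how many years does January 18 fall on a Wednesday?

Day of week of January 18 in each year:
1953: Sun, 1954: Mon, 1955: Tue, 1956: Wed ✓, 1957: Fri, 1958: Sat, 1959: Sun, 1960: Mon, 1961: Wed ✓, 1962: Thu, 1963: Fri, 1964: Sat, 1965: Mon, 1966: Tue, 1967: Wed ✓, 1968: Thu, 1969: Sat, 1970: Sun, 1971: Mon, 1972: Tue, 1973: Thu, 1974: Fri, 1975: Sat, 1976: Sun, 1977: Tue, 1978: Wed ✓
Wednesdays: 1956, 1961, 1967, 1978.

4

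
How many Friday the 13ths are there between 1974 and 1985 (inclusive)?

21

Friday-the-13ths by year:
1974: Sep, Dec
1975: Jun
1976: Feb, Aug
1977: May
1978: Jan, Oct
1979: Apr, Jul
1980: Jun
1981: Feb, Mar, Nov
1982: Aug
1983: May
1984: Jan, Apr, Jul
1985: Sep, Dec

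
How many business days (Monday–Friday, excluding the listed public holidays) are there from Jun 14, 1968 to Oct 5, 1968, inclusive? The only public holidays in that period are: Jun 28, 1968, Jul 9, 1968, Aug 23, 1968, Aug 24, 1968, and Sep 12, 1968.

Jun 14, 1968 is a Friday.
The range spans 114 days (inclusive of both endpoints).
114 = 7 × 16 + 2, so there are 16 full weeks plus 2 extra days.
Each full week contributes 5 weekdays (Mon–Fri): 16 × 5 = 80.
The 2 extra days are Friday, Saturday — 1 of them qualifies.
Total: 80 + 1 = 81.
Holidays: Jun 28, 1968 (Fri); Jul 9, 1968 (Tue); Aug 23, 1968 (Fri); Aug 24, 1968 (Sat); Sep 12, 1968 (Thu).
4 of the 5 holidays fall on weekdays; the rest are weekends and were already excluded.
Business days: 81 − 4 = 77.

77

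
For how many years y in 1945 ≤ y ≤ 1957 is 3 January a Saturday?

2

Day of week of January 3 in each year:
1945: Wed, 1946: Thu, 1947: Fri, 1948: Sat ✓, 1949: Mon, 1950: Tue, 1951: Wed, 1952: Thu, 1953: Sat ✓, 1954: Sun, 1955: Mon, 1956: Tue, 1957: Thu
Saturdays: 1948, 1953.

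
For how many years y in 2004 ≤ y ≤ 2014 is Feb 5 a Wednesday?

1

Day of week of February 5 in each year:
2004: Thu, 2005: Sat, 2006: Sun, 2007: Mon, 2008: Tue, 2009: Thu, 2010: Fri, 2011: Sat, 2012: Sun, 2013: Tue, 2014: Wed ✓
Wednesdays: 2014.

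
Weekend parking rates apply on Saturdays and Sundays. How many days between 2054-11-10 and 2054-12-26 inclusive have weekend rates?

13

2054-11-10 is a Tuesday.
That's 47 days from start to end, counting both.
47 = 7 × 6 + 5, so there are 6 full weeks plus 5 extra days.
Each full week contributes 2 weekend days (Sat, Sun): 6 × 2 = 12.
The 5 extra days are Tuesday, Wednesday, Thursday, Friday, Saturday — 1 of them qualifies.
Total: 12 + 1 = 13.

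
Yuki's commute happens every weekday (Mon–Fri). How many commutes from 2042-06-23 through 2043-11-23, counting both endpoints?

371 weekdays

2042-06-23 is a Monday.
That's 519 days from start to end, counting both.
519 = 7 × 74 + 1, so there are 74 full weeks plus 1 extra day.
Each full week contributes 5 weekdays (Mon–Fri): 74 × 5 = 370.
The 1 extra day is Monday — 1 of them qualifies.
Total: 370 + 1 = 371.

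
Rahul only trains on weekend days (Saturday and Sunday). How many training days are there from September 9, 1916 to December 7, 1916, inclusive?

26

September 9, 1916 is a Saturday.
That's 90 days from start to end, counting both.
90 = 7 × 12 + 6, so there are 12 full weeks plus 6 extra days.
Each full week contributes 2 weekend days (Sat, Sun): 12 × 2 = 24.
The 6 extra days are Saturday, Sunday, Monday, Tuesday, Wednesday, Thursday — 2 of them qualify.
Total: 24 + 2 = 26.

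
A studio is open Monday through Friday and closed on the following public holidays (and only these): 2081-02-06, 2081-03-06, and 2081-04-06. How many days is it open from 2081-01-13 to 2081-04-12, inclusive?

2081-01-13 is a Monday.
The range spans 90 days (inclusive of both endpoints).
90 = 7 × 12 + 6, so there are 12 full weeks plus 6 extra days.
Each full week contributes 5 weekdays (Mon–Fri): 12 × 5 = 60.
The 6 extra days are Mon, Tue, Wed, Thu, Fri, Sat — 5 of them qualify.
Total: 60 + 5 = 65.
Holidays: 2081-02-06 (Thu); 2081-03-06 (Thu); 2081-04-06 (Sun).
2 of the 3 holidays fall on weekdays; the rest are weekends and were already excluded.
Business days: 65 − 2 = 63.

63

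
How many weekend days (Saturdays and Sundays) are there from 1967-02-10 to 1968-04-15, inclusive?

124

1967-02-10 is a Friday.
From 1967-02-10 to 1968-04-15 is 431 days inclusive.
431 = 7 × 61 + 4, so there are 61 full weeks plus 4 extra days.
Each full week contributes 2 weekend days (Sat, Sun): 61 × 2 = 122.
The 4 extra days are Friday, Saturday, Sunday, Monday — 2 of them qualify.
Total: 122 + 2 = 124.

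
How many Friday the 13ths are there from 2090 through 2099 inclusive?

Friday-the-13ths by year:
2090: Jan, Oct
2091: Apr, Jul
2092: Jun
2093: Feb, Mar, Nov
2094: Aug
2095: May
2096: Jan, Apr, Jul
2097: Sep, Dec
2098: Jun
2099: Feb, Mar, Nov

19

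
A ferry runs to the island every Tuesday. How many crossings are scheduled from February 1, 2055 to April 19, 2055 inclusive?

11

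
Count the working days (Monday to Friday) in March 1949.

March 1, 1949 is a Tuesday.
The range spans 31 days (inclusive of both endpoints).
31 = 7 × 4 + 3, so there are 4 full weeks plus 3 extra days.
Each full week contributes 5 weekdays (Mon–Fri): 4 × 5 = 20.
The 3 extra days are Tue, Wed, Thu — 3 of them qualify.
Total: 20 + 3 = 23.

23 weekdays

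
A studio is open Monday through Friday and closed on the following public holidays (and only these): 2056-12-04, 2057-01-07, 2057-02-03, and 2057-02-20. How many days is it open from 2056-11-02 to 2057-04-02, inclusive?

106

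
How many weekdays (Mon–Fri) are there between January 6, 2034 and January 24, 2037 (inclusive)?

January 6, 2034 is a Friday.
That's 1115 days from start to end, counting both.
1115 = 7 × 159 + 2, so there are 159 full weeks plus 2 extra days.
Each full week contributes 5 weekdays (Mon–Fri): 159 × 5 = 795.
The 2 extra days are Fri, Sat — 1 of them qualifies.
Total: 795 + 1 = 796.

796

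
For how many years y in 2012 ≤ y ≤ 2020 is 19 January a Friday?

1

Day of week of January 19 in each year:
2012: Thu, 2013: Sat, 2014: Sun, 2015: Mon, 2016: Tue, 2017: Thu, 2018: Fri ✓, 2019: Sat, 2020: Sun
Fridays: 2018.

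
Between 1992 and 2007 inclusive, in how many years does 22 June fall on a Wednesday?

2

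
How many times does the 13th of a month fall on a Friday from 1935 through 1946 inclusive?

20

Friday-the-13ths by year:
1935: Sep, Dec
1936: Mar, Nov
1937: Aug
1938: May
1939: Jan, Oct
1940: Sep, Dec
1941: Jun
1942: Feb, Mar, Nov
1943: Aug
1944: Oct
1945: Apr, Jul
1946: Sep, Dec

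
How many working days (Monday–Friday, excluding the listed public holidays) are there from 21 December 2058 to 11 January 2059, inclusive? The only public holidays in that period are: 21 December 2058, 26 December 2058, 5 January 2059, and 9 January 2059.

21 December 2058 is a Saturday.
From 21 December 2058 to 11 January 2059 is 22 days inclusive.
22 = 7 × 3 + 1, so there are 3 full weeks plus 1 extra day.
Each full week contributes 5 weekdays (Mon–Fri): 3 × 5 = 15.
The 1 extra day is Saturday — none qualify.
Total: 15 + 0 = 15.
Holidays: 21 December 2058 (Sat); 26 December 2058 (Thu); 5 January 2059 (Sun); 9 January 2059 (Thu).
2 of the 4 holidays fall on weekdays; the rest are weekends and were already excluded.
Business days: 15 − 2 = 13.

13 working days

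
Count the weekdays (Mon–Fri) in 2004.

1 January 2004 is a Thursday.
From 1 January 2004 to 31 December 2004 is 366 days inclusive.
366 = 7 × 52 + 2, so there are 52 full weeks plus 2 extra days.
Each full week contributes 5 weekdays (Mon–Fri): 52 × 5 = 260.
The 2 extra days are Thu, Fri — 2 of them qualify.
Total: 260 + 2 = 262.

262 weekdays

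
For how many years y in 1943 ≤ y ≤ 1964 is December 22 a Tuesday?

Day of week of December 22 in each year:
1943: Wed, 1944: Fri, 1945: Sat, 1946: Sun, 1947: Mon, 1948: Wed, 1949: Thu, 1950: Fri, 1951: Sat, 1952: Mon, 1953: Tue ✓, 1954: Wed, 1955: Thu, 1956: Sat, 1957: Sun, 1958: Mon, 1959: Tue ✓, 1960: Thu, 1961: Fri, 1962: Sat, 1963: Sun, 1964: Tue ✓
Tuesdays: 1953, 1959, 1964.

3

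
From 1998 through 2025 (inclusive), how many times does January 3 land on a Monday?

4

Day of week of January 3 in each year:
1998: Sat, 1999: Sun, 2000: Mon ✓, 2001: Wed, 2002: Thu, 2003: Fri, 2004: Sat, 2005: Mon ✓, 2006: Tue, 2007: Wed, 2008: Thu, 2009: Sat, 2010: Sun, 2011: Mon ✓, 2012: Tue, 2013: Thu, 2014: Fri, 2015: Sat, 2016: Sun, 2017: Tue, 2018: Wed, 2019: Thu, 2020: Fri, 2021: Sun, 2022: Mon ✓, 2023: Tue, 2024: Wed, 2025: Fri
Mondays: 2000, 2005, 2011, 2022.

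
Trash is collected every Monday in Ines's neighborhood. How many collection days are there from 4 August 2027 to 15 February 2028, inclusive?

4 August 2027 is a Wednesday.
The range spans 196 days (inclusive of both endpoints).
196 = 7 × 28, so the span is exactly 28 full weeks.
Each full week contributes one Monday: 28 so far.
Total: 28.

28 Mondays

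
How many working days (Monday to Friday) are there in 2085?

261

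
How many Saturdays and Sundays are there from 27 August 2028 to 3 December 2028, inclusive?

27 August 2028 is a Sunday.
From 27 August 2028 to 3 December 2028 is 99 days inclusive.
99 = 7 × 14 + 1, so there are 14 full weeks plus 1 extra day.
Each full week contributes 2 weekend days (Sat, Sun): 14 × 2 = 28.
The 1 extra day is Sunday — 1 of them qualifies.
Total: 28 + 1 = 29.

29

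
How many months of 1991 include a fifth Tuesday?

5

A month has five Tuesdays exactly when Tuesday falls within its first (length − 28) days.
Jan: 31 days, starts Tue → 5 of Tue, Wed, Thu ✓
Feb: 28 days, starts Fri → 5 of (none)
Mar: 31 days, starts Fri → 5 of Fri, Sat, Sun
Apr: 30 days, starts Mon → 5 of Mon, Tue ✓
May: 31 days, starts Wed → 5 of Wed, Thu, Fri
Jun: 30 days, starts Sat → 5 of Sat, Sun
Jul: 31 days, starts Mon → 5 of Mon, Tue, Wed ✓
Aug: 31 days, starts Thu → 5 of Thu, Fri, Sat
Sep: 30 days, starts Sun → 5 of Sun, Mon
Oct: 31 days, starts Tue → 5 of Tue, Wed, Thu ✓
Nov: 30 days, starts Fri → 5 of Fri, Sat
Dec: 31 days, starts Sun → 5 of Sun, Mon, Tue ✓
Months with five Tuesdays: Jan, Apr, Jul, Oct, Dec.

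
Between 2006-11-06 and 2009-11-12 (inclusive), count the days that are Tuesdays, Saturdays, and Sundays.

472

2006-11-06 is a Monday.
The range spans 1103 days (inclusive of both endpoints).
1103 = 7 × 157 + 4, so there are 157 full weeks plus 4 extra days.
Each full week contributes 3 days from the set (Tue, Sat, Sun): 157 × 3 = 471.
The 4 extra days are Monday, Tuesday, Wednesday, Thursday — 1 of them qualifies.
Total: 471 + 1 = 472.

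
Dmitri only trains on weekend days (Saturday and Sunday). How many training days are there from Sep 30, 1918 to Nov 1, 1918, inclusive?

8

Sep 30, 1918 is a Monday.
From Sep 30, 1918 to Nov 1, 1918 is 33 days inclusive.
33 = 7 × 4 + 5, so there are 4 full weeks plus 5 extra days.
Each full week contributes 2 weekend days (Sat, Sun): 4 × 2 = 8.
The 5 extra days are Monday, Tuesday, Wednesday, Thursday, Friday — none qualify.
Total: 8 + 0 = 8.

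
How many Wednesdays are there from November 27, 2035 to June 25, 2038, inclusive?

135 Wednesdays

November 27, 2035 is a Tuesday.
The range spans 942 days (inclusive of both endpoints).
942 = 7 × 134 + 4, so there are 134 full weeks plus 4 extra days.
Each full week contributes one Wednesday: 134 so far.
The 4 extra days are Tuesday, Wednesday, Thursday, Friday — 1 of them qualifies.
Total: 134 + 1 = 135.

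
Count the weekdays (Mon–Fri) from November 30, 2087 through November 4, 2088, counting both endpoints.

244 weekdays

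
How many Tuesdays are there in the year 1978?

52

1978-01-01 is a Sunday.
The range spans 365 days (inclusive of both endpoints).
365 = 7 × 52 + 1, so there are 52 full weeks plus 1 extra day.
Each full week contributes one Tuesday: 52 so far.
The 1 extra day is Sun — none qualify.
Total: 52 + 0 = 52.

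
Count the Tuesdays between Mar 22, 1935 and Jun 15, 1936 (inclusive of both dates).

Mar 22, 1935 is a Friday.
That's 452 days from start to end, counting both.
452 = 7 × 64 + 4, so there are 64 full weeks plus 4 extra days.
Each full week contributes one Tuesday: 64 so far.
The 4 extra days are Friday, Saturday, Sunday, Monday — none qualify.
Total: 64 + 0 = 64.

64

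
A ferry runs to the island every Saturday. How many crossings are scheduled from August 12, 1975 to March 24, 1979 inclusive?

August 12, 1975 is a Tuesday.
The range spans 1321 days (inclusive of both endpoints).
1321 = 7 × 188 + 5, so there are 188 full weeks plus 5 extra days.
Each full week contributes one Saturday: 188 so far.
The 5 extra days are Tuesday, Wednesday, Thursday, Friday, Saturday — 1 of them qualifies.
Total: 188 + 1 = 189.

189 Saturdays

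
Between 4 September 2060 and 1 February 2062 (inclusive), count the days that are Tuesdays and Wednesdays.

4 September 2060 is a Saturday.
The range spans 516 days (inclusive of both endpoints).
516 = 7 × 73 + 5, so there are 73 full weeks plus 5 extra days.
Each full week contributes 2 days from the set (Tue, Wed): 73 × 2 = 146.
The 5 extra days are Saturday, Sunday, Monday, Tuesday, Wednesday — 2 of them qualify.
Total: 146 + 2 = 148.

148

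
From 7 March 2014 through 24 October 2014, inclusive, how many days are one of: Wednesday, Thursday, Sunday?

99

7 March 2014 is a Friday.
From 7 March 2014 to 24 October 2014 is 232 days inclusive.
232 = 7 × 33 + 1, so there are 33 full weeks plus 1 extra day.
Each full week contributes 3 days from the set (Wed, Thu, Sun): 33 × 3 = 99.
The 1 extra day is Friday — none qualify.
Total: 99 + 0 = 99.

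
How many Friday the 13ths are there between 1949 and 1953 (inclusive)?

9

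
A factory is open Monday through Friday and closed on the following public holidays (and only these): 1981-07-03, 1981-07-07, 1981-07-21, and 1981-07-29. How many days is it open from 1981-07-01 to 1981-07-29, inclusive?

1981-07-01 is a Wednesday.
That's 29 days from start to end, counting both.
29 = 7 × 4 + 1, so there are 4 full weeks plus 1 extra day.
Each full week contributes 5 weekdays (Mon–Fri): 4 × 5 = 20.
The 1 extra day is Wednesday — 1 of them qualifies.
Total: 20 + 1 = 21.
Holidays: 1981-07-03 (Fri); 1981-07-07 (Tue); 1981-07-21 (Tue); 1981-07-29 (Wed).
All 4 holidays fall on weekdays, so subtract 4.
Business days: 21 − 4 = 17.

17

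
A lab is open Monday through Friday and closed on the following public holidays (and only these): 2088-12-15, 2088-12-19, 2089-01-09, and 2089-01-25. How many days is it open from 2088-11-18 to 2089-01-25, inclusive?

47

2088-11-18 is a Thursday.
The range spans 69 days (inclusive of both endpoints).
69 = 7 × 9 + 6, so there are 9 full weeks plus 6 extra days.
Each full week contributes 5 weekdays (Mon–Fri): 9 × 5 = 45.
The 6 extra days are Thursday, Friday, Saturday, Sunday, Monday, Tuesday — 4 of them qualify.
Total: 45 + 4 = 49.
Holidays: 2088-12-15 (Wed); 2088-12-19 (Sun); 2089-01-09 (Sun); 2089-01-25 (Tue).
2 of the 4 holidays fall on weekdays; the rest are weekends and were already excluded.
Business days: 49 − 2 = 47.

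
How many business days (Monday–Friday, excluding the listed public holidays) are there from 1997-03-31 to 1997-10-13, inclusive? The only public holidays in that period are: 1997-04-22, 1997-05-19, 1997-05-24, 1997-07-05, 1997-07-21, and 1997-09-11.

137 business days

1997-03-31 is a Monday.
That's 197 days from start to end, counting both.
197 = 7 × 28 + 1, so there are 28 full weeks plus 1 extra day.
Each full week contributes 5 weekdays (Mon–Fri): 28 × 5 = 140.
The 1 extra day is Monday — 1 of them qualifies.
Total: 140 + 1 = 141.
Holidays: 1997-04-22 (Tue); 1997-05-19 (Mon); 1997-05-24 (Sat); 1997-07-05 (Sat); 1997-07-21 (Mon); 1997-09-11 (Thu).
4 of the 6 holidays fall on weekdays; the rest are weekends and were already excluded.
Business days: 141 − 4 = 137.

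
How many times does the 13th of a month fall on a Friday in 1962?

The 13th falls on a Friday when the month's 13th has weekday Fri.
Jan 13 is Sat; Feb 13 is Tue; Mar 13 is Tue; Apr 13 is Fri ✓; May 13 is Sun; Jun 13 is Wed; Jul 13 is Fri ✓; Aug 13 is Mon; Sep 13 is Thu; Oct 13 is Sat; Nov 13 is Tue; Dec 13 is Thu.
Friday the 13ths: Apr, Jul.

2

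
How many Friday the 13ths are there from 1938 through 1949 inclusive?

Friday-the-13ths by year:
1938: May
1939: Jan, Oct
1940: Sep, Dec
1941: Jun
1942: Feb, Mar, Nov
1943: Aug
1944: Oct
1945: Apr, Jul
1946: Sep, Dec
1947: Jun
1948: Feb, Aug
1949: May

19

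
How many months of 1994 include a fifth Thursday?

A month has five Thursdays exactly when Thursday falls within its first (length − 28) days.
Jan: 31 days, starts Sat → 5 of Sat, Sun, Mon
Feb: 28 days, starts Tue → 5 of (none)
Mar: 31 days, starts Tue → 5 of Tue, Wed, Thu ✓
Apr: 30 days, starts Fri → 5 of Fri, Sat
May: 31 days, starts Sun → 5 of Sun, Mon, Tue
Jun: 30 days, starts Wed → 5 of Wed, Thu ✓
Jul: 31 days, starts Fri → 5 of Fri, Sat, Sun
Aug: 31 days, starts Mon → 5 of Mon, Tue, Wed
Sep: 30 days, starts Thu → 5 of Thu, Fri ✓
Oct: 31 days, starts Sat → 5 of Sat, Sun, Mon
Nov: 30 days, starts Tue → 5 of Tue, Wed
Dec: 31 days, starts Thu → 5 of Thu, Fri, Sat ✓
Months with five Thursdays: Mar, Jun, Sep, Dec.

4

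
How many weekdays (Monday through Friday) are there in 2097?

261 weekdays

January 1, 2097 is a Tuesday.
That's 365 days from start to end, counting both.
365 = 7 × 52 + 1, so there are 52 full weeks plus 1 extra day.
Each full week contributes 5 weekdays (Mon–Fri): 52 × 5 = 260.
The 1 extra day is Tue — 1 of them qualifies.
Total: 260 + 1 = 261.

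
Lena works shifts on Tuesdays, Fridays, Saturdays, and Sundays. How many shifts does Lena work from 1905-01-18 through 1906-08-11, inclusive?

326

1905-01-18 is a Wednesday.
From 1905-01-18 to 1906-08-11 is 571 days inclusive.
571 = 7 × 81 + 4, so there are 81 full weeks plus 4 extra days.
Each full week contributes 4 days from the set (Tue, Fri, Sat, Sun): 81 × 4 = 324.
The 4 extra days are Wednesday, Thursday, Friday, Saturday — 2 of them qualify.
Total: 324 + 2 = 326.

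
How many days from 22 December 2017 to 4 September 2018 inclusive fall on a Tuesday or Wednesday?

73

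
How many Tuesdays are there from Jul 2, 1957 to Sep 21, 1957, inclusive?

12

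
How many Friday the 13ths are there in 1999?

1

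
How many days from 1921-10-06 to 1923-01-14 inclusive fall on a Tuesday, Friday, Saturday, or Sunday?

267

1921-10-06 is a Thursday.
The range spans 466 days (inclusive of both endpoints).
466 = 7 × 66 + 4, so there are 66 full weeks plus 4 extra days.
Each full week contributes 4 days from the set (Tue, Fri, Sat, Sun): 66 × 4 = 264.
The 4 extra days are Thursday, Friday, Saturday, Sunday — 3 of them qualify.
Total: 264 + 3 = 267.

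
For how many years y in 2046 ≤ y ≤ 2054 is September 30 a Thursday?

1

Day of week of September 30 in each year:
2046: Sun, 2047: Mon, 2048: Wed, 2049: Thu ✓, 2050: Fri, 2051: Sat, 2052: Mon, 2053: Tue, 2054: Wed
Thursdays: 2049.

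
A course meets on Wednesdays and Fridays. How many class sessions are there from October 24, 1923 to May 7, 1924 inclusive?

57

October 24, 1923 is a Wednesday.
From October 24, 1923 to May 7, 1924 is 197 days inclusive.
197 = 7 × 28 + 1, so there are 28 full weeks plus 1 extra day.
Each full week contributes 2 days from the set (Wed, Fri): 28 × 2 = 56.
The 1 extra day is Wed — 1 of them qualifies.
Total: 56 + 1 = 57.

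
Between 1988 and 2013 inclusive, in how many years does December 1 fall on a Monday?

3

Day of week of December 1 in each year:
1988: Thu, 1989: Fri, 1990: Sat, 1991: Sun, 1992: Tue, 1993: Wed, 1994: Thu, 1995: Fri, 1996: Sun, 1997: Mon ✓, 1998: Tue, 1999: Wed, 2000: Fri, 2001: Sat, 2002: Sun, 2003: Mon ✓, 2004: Wed, 2005: Thu, 2006: Fri, 2007: Sat, 2008: Mon ✓, 2009: Tue, 2010: Wed, 2011: Thu, 2012: Sat, 2013: Sun
Mondays: 1997, 2003, 2008.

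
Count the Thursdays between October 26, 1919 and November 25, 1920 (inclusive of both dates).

October 26, 1919 is a Sunday.
From October 26, 1919 to November 25, 1920 is 397 days inclusive.
397 = 7 × 56 + 5, so there are 56 full weeks plus 5 extra days.
Each full week contributes one Thursday: 56 so far.
The 5 extra days are Sunday, Monday, Tuesday, Wednesday, Thursday — 1 of them qualifies.
Total: 56 + 1 = 57.

57 Thursdays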